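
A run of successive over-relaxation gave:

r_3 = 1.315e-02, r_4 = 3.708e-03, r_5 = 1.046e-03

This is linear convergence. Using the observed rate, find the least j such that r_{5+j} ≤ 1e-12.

17

Rate ρ ≈ r_5/r_4 = 1.046e-03/3.708e-03 = 0.2821.
After j more steps, r_{5+j} ≈ 1.046e-03·ρ^j; need ρ^j ≤ 1e-12/1.046e-03 = 9.56023e-10.
j ≥ ln(9.56023e-10)/ln(0.2821) = -20.7682/-1.26549 = 16.411.
So 17 more iterations are needed.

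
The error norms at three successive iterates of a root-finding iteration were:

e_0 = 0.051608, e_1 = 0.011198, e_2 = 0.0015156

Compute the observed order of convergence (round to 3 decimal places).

1.309

p ≈ ln(e_2/e_1) / ln(e_1/e_0)
  = ln(0.0015156/0.011198) / ln(0.011198/0.051608)
  = ln(0.135346) / ln(0.216982)
  = -1.999921 / -1.527941 ≈ 1.308899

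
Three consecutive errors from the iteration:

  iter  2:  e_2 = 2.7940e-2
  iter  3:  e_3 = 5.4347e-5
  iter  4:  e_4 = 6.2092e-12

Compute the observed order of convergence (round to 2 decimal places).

p ≈ ln(e_4/e_3) / ln(e_3/e_2)
  = ln(6.2092e-12/5.4347e-5) / ln(5.4347e-5/2.7940e-2)
  = ln(1.14251e-07) / ln(0.00194513)
  = -15.98487 / -6.24243 ≈ 2.56068

2.56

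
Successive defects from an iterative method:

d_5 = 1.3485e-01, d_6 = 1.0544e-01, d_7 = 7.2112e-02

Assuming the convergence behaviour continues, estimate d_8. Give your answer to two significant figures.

4.0e-2

First estimate the order: p ≈ ln(d_7/d_6) / ln(d_6/d_5) = ln(7.2112e-02/1.0544e-01)/ln(1.0544e-01/1.3485e-01) = ln(0.683915)/ln(0.781906) ≈ 1.5443.
Then d_8 ≈ d_7·(d_7/d_6)^p = 7.2112e-02·(0.683915)^1.5443 = 7.2112e-02·0.556152 ≈ 0.04011.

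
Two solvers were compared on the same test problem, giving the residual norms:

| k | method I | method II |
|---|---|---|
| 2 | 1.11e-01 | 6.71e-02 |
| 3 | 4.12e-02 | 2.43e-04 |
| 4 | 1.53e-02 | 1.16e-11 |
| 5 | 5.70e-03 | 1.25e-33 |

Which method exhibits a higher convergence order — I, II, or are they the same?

II

Method I: p ≈ ln(5.70e-03/1.53e-02)/ln(1.53e-02/4.12e-02) ≈ 1.00.
Method II: p ≈ ln(1.25e-33/1.16e-11)/ln(1.16e-11/2.43e-04) ≈ 3.00.
Method II has the higher order (≈3.0 vs ≈1.0).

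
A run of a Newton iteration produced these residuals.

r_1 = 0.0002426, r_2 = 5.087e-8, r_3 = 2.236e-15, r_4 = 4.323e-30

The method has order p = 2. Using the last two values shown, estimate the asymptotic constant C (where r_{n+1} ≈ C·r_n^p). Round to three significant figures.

0.865

C ≈ r_4 / r_3^2
  = 4.323e-30 / (2.236e-15)^2
  = 4.323e-30 / 4.9997e-30 ≈ 0.86465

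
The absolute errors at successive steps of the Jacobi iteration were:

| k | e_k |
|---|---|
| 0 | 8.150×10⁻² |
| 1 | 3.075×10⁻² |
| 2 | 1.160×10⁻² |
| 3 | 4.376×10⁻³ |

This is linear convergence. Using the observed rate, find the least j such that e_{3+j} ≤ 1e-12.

23

Rate ρ ≈ e_3/e_2 = 4.376×10⁻³/1.160×10⁻² = 0.3772.
After j more steps, e_{3+j} ≈ 4.376×10⁻³·ρ^j; need ρ^j ≤ 1e-12/4.376×10⁻³ = 2.28519e-10.
j ≥ ln(2.28519e-10)/ln(0.3772) = -22.1994/-0.97498 = 22.769.
So 23 more iterations are needed.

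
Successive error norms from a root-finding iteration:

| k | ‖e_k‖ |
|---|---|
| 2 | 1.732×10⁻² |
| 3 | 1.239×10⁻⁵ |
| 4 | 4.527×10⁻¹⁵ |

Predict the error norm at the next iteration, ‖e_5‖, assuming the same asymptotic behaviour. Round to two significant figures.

2.2e-43

First estimate the order: p ≈ ln(‖e_4‖/‖e_3‖) / ln(‖e_3‖/‖e_2‖) = ln(4.527×10⁻¹⁵/1.239×10⁻⁵)/ln(1.239×10⁻⁵/1.732×10⁻²) = ln(3.65375e-10)/ln(0.000715358) ≈ 3.0003.
Then ‖e_5‖ ≈ ‖e_4‖·(‖e_4‖/‖e_3‖)^p = 4.527×10⁻¹⁵·(3.65375e-10)^3.0003 = 4.527×10⁻¹⁵·4.84602e-29 ≈ 2.194e-43.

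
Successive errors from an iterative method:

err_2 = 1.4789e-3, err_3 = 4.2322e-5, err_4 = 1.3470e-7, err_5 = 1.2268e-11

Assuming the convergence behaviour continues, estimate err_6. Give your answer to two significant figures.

3.6e-18

First estimate the order: p ≈ ln(err_5/err_4) / ln(err_4/err_3) = ln(1.2268e-11/1.3470e-7)/ln(1.3470e-7/4.2322e-5) = ln(9.10765e-05)/ln(0.00318274) ≈ 1.6181.
Then err_6 ≈ err_5·(err_5/err_4)^p = 1.2268e-11·(9.10765e-05)^1.6181 = 1.2268e-11·2.89678e-07 ≈ 3.554e-18.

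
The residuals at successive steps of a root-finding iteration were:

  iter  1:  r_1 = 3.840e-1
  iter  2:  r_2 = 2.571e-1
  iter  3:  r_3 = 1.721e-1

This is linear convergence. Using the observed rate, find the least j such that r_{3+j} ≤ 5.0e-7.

32

Rate ρ ≈ r_3/r_2 = 1.721e-1/2.571e-1 = 0.6694.
After j more steps, r_{3+j} ≈ 1.721e-1·ρ^j; need ρ^j ≤ 5.0e-7/1.721e-1 = 2.90529e-06.
j ≥ ln(2.90529e-06)/ln(0.6694) = -12.7490/-0.40137 = 31.764.
So 32 more iterations are needed.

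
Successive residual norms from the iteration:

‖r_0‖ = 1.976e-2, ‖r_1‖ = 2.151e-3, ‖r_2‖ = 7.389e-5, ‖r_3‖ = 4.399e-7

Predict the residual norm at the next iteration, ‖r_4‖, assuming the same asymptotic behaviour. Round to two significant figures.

First estimate the order: p ≈ ln(‖r_3‖/‖r_2‖) / ln(‖r_2‖/‖r_1‖) = ln(4.399e-7/7.389e-5)/ln(7.389e-5/2.151e-3) = ln(0.00595344)/ln(0.0343515) ≈ 1.5199.
Then ‖r_4‖ ≈ ‖r_3‖·(‖r_3‖/‖r_2‖)^p = 4.399e-7·(0.00595344)^1.5199 = 4.399e-7·0.00041483 ≈ 1.825e-10.

1.8e-10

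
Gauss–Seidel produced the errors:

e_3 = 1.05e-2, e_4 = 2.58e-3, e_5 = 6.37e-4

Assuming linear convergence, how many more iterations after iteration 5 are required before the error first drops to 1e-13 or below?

17

Rate ρ ≈ e_5/e_4 = 6.37e-4/2.58e-3 = 0.2469.
After j more steps, e_{5+j} ≈ 6.37e-4·ρ^j; need ρ^j ≤ 1e-13/6.37e-4 = 1.56986e-10.
j ≥ ln(1.56986e-10)/ln(0.2469) = -22.5749/-1.39877 = 16.139.
So 17 more iterations are needed.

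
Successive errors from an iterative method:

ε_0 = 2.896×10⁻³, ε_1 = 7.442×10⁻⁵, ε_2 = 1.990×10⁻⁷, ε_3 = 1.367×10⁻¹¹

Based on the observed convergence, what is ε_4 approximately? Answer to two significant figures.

2.5e-18

First estimate the order: p ≈ ln(ε_3/ε_2) / ln(ε_2/ε_1) = ln(1.367×10⁻¹¹/1.990×10⁻⁷)/ln(1.990×10⁻⁷/7.442×10⁻⁵) = ln(6.86935e-05)/ln(0.00267401) ≈ 1.6181.
Then ε_4 ≈ ε_3·(ε_3/ε_2)^p = 1.367×10⁻¹¹·(6.86935e-05)^1.6181 = 1.367×10⁻¹¹·1.83533e-07 ≈ 2.509e-18.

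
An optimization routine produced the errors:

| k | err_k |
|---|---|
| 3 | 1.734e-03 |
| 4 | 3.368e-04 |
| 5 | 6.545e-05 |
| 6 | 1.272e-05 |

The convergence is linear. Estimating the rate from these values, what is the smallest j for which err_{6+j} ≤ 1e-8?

5

Rate ρ ≈ err_6/err_5 = 1.272e-05/6.545e-05 = 0.1943.
After j more steps, err_{6+j} ≈ 1.272e-05·ρ^j; need ρ^j ≤ 1e-8/1.272e-05 = 0.000786164.
j ≥ ln(0.000786164)/ln(0.1943) = -7.1483/-1.63835 = 4.363.
So 5 more iterations are needed.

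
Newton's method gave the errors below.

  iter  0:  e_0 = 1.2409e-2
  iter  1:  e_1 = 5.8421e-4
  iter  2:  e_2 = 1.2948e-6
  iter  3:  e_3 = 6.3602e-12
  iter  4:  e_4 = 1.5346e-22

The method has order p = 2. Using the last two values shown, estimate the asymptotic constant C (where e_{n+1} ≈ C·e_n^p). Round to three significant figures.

C ≈ e_4 / e_3^2
  = 1.5346e-22 / (6.3602e-12)^2
  = 1.5346e-22 / 4.04521e-23 ≈ 3.7936

3.79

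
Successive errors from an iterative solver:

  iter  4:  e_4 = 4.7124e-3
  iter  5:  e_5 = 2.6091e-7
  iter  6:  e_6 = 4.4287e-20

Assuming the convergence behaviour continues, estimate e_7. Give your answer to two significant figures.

2.2e-58

First estimate the order: p ≈ ln(e_6/e_5) / ln(e_5/e_4) = ln(4.4287e-20/2.6091e-7)/ln(2.6091e-7/4.7124e-3) = ln(1.69741e-13)/ln(5.53667e-05) ≈ 3.0000.
Then e_7 ≈ e_6·(e_6/e_5)^p = 4.4287e-20·(1.69741e-13)^3.0000 = 4.4287e-20·4.89058e-39 ≈ 2.166e-58.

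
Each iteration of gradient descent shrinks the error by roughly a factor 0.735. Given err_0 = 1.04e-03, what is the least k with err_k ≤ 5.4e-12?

After k steps, err_k ≈ 1.04e-03·0.735^k.
Need 0.735^k ≤ 5.4e-12/1.04e-03 = 5.19231e-09.
k ≥ ln(5.19231e-09)/ln(0.735) = -19.0761/-0.30788 = 61.960.
Smallest integer k = 62.

62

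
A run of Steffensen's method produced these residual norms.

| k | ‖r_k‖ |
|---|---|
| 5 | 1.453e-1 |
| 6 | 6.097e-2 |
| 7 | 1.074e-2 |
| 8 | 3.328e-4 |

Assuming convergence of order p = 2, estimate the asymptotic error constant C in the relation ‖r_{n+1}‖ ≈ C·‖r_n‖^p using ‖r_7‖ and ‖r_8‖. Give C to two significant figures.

2.9

C ≈ ‖r_8‖ / ‖r_7‖^2
  = 3.328e-4 / (1.074e-2)^2
  = 3.328e-4 / 0.000115348 ≈ 2.8852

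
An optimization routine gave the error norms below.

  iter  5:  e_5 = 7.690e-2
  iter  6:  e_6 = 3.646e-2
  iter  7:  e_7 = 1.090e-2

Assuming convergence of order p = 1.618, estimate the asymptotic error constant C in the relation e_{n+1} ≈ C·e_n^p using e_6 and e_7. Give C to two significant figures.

C ≈ e_7 / e_6^1.618
  = 1.090e-2 / (3.646e-2)^1.618
  = 1.090e-2 / 0.00470998 ≈ 2.3142

2.3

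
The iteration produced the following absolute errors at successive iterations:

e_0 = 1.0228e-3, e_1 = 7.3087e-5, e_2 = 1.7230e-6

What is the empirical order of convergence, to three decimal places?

p ≈ ln(e_2/e_1) / ln(e_1/e_0)
  = ln(1.7230e-6/7.3087e-5) / ln(7.3087e-5/1.0228e-3)
  = ln(0.0235746) / ln(0.0714578)
  = -3.747585 / -2.638648 ≈ 1.420267

1.420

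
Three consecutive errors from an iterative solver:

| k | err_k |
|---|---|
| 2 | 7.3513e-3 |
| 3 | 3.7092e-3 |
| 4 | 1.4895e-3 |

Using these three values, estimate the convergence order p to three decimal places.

p ≈ ln(err_4/err_3) / ln(err_3/err_2)
  = ln(1.4895e-3/3.7092e-3) / ln(3.7092e-3/7.3513e-3)
  = ln(0.401569) / ln(0.504564)
  = -0.912376 / -0.684061 ≈ 1.333764

1.334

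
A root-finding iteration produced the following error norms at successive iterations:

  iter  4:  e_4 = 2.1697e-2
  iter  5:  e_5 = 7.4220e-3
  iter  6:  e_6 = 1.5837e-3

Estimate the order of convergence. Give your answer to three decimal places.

p ≈ ln(e_6/e_5) / ln(e_5/e_4)
  = ln(1.5837e-3/7.4220e-3) / ln(7.4220e-3/2.1697e-2)
  = ln(0.213379) / ln(0.342075)
  = -1.544685 / -1.072725 ≈ 1.439964

1.440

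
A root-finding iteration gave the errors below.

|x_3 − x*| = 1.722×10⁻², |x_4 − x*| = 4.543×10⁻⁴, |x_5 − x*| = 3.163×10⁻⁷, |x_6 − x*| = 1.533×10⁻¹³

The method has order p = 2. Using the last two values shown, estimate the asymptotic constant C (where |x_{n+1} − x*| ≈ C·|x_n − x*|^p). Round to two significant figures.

C ≈ |x_6 − x*| / |x_5 − x*|^2
  = 1.533×10⁻¹³ / (3.163×10⁻⁷)^2
  = 1.533×10⁻¹³ / 1.00046e-13 ≈ 1.5323

1.5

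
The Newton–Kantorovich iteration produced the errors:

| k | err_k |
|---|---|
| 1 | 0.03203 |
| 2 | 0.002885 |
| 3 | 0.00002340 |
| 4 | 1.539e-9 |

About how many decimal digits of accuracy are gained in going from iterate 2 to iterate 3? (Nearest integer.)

Digits gained ≈ log₁₀(err_2/err_3) = log₁₀(0.002885/0.00002340) = log₁₀(123.291) ≈ 2.091.

2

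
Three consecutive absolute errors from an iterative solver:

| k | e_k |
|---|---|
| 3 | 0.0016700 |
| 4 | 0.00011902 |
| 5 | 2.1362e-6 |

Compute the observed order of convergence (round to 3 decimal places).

1.522

p ≈ ln(e_5/e_4) / ln(e_4/e_3)
  = ln(2.1362e-6/0.00011902) / ln(0.00011902/0.0016700)
  = ln(0.0179482) / ln(0.0712695)
  = -4.020265 / -2.641287 ≈ 1.522086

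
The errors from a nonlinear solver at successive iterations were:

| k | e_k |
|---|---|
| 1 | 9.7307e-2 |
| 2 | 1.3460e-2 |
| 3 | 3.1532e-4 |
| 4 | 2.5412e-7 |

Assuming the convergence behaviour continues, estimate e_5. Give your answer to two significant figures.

First estimate the order: p ≈ ln(e_4/e_3) / ln(e_3/e_2) = ln(2.5412e-7/3.1532e-4)/ln(3.1532e-4/1.3460e-2) = ln(0.000805911)/ln(0.0234264) ≈ 1.8976.
Then e_5 ≈ e_4·(e_4/e_3)^p = 2.5412e-7·(0.000805911)^1.8976 = 2.5412e-7·1.34701e-06 ≈ 3.423e-13.

3.4e-13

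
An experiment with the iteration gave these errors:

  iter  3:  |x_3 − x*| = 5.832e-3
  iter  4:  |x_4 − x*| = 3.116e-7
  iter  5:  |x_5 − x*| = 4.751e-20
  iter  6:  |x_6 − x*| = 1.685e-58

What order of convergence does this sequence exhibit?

3

Consecutive ratios: |x_6 − x*|/|x_5 − x*| = 1.685e-58/4.751e-20 = 3.54662e-39, |x_5 − x*|/|x_4 − x*| = 4.751e-20/3.116e-7 = 1.52471e-13.
p ≈ ln(3.54662e-39)/ln(1.52471e-13) = -88.5348/-29.5118 ≈ 3.00.
So the convergence is cubic (order 3).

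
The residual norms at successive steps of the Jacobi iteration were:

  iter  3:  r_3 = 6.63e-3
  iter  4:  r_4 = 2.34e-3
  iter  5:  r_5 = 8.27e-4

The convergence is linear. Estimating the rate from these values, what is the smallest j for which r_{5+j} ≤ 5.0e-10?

Rate ρ ≈ r_5/r_4 = 8.27e-4/2.34e-3 = 0.3534.
After j more steps, r_{5+j} ≈ 8.27e-4·ρ^j; need ρ^j ≤ 5.0e-10/8.27e-4 = 6.04595e-07.
j ≥ ln(6.04595e-07)/ln(0.3534) = -14.3187/-1.04015 = 13.766.
So 14 more iterations are needed.

14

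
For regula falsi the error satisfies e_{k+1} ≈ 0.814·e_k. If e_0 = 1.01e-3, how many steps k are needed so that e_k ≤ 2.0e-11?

87

After k steps, e_k ≈ 1.01e-3·0.814^k.
Need 0.814^k ≤ 2.0e-11/1.01e-3 = 1.9802e-08.
k ≥ ln(1.9802e-08)/ln(0.814) = -17.7375/-0.20579 = 86.192.
Smallest integer k = 87.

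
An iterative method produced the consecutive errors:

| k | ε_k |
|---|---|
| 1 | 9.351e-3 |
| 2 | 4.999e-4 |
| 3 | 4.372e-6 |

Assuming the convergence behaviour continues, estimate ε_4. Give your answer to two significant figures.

First estimate the order: p ≈ ln(ε_3/ε_2) / ln(ε_2/ε_1) = ln(4.372e-6/4.999e-4)/ln(4.999e-4/9.351e-3) = ln(0.00874575)/ln(0.0534595) ≈ 1.6181.
Then ε_4 ≈ ε_3·(ε_3/ε_2)^p = 4.372e-6·(0.00874575)^1.6181 = 4.372e-6·0.000467328 ≈ 2.043e-09.

2.0e-9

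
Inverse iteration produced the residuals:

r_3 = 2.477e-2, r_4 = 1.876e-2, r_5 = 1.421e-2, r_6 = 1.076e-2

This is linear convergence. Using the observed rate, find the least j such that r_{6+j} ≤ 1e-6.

34

Rate ρ ≈ r_6/r_5 = 1.076e-2/1.421e-2 = 0.7572.
After j more steps, r_{6+j} ≈ 1.076e-2·ρ^j; need ρ^j ≤ 1e-6/1.076e-2 = 9.29368e-05.
j ≥ ln(9.29368e-05)/ln(0.7572) = -9.2836/-0.27813 = 33.379.
So 34 more iterations are needed.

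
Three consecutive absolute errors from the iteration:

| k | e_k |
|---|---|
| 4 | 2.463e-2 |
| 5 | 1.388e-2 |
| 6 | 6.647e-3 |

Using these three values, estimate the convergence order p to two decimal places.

p ≈ ln(e_6/e_5) / ln(e_5/e_4)
  = ln(6.647e-3/1.388e-2) / ln(1.388e-2/2.463e-2)
  = ln(0.47889) / ln(0.56354)
  = -0.73628 / -0.57352 ≈ 1.28379

1.28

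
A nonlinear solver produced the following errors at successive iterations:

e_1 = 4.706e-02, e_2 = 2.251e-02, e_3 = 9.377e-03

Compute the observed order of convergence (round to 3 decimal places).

1.187

p ≈ ln(e_3/e_2) / ln(e_2/e_1)
  = ln(9.377e-03/2.251e-02) / ln(2.251e-02/4.706e-02)
  = ln(0.41657) / ln(0.478326)
  = -0.875701 / -0.737463 ≈ 1.187451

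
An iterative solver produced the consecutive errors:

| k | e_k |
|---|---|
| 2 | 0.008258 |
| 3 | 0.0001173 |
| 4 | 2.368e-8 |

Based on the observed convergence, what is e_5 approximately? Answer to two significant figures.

First estimate the order: p ≈ ln(e_4/e_3) / ln(e_3/e_2) = ln(2.368e-8/0.0001173)/ln(0.0001173/0.008258) = ln(0.000201876)/ln(0.0142044) ≈ 1.9999.
Then e_5 ≈ e_4·(e_4/e_3)^p = 2.368e-8·(0.000201876)^1.9999 = 2.368e-8·4.07886e-08 ≈ 9.659e-16.

9.7e-16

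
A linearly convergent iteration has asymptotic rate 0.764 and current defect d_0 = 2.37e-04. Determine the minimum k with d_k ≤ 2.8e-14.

After k steps, d_k ≈ 2.37e-04·0.764^k.
Need 0.764^k ≤ 2.8e-14/2.37e-04 = 1.18143e-10.
k ≥ ln(1.18143e-10)/ln(0.764) = -22.8591/-0.26919 = 84.918.
Smallest integer k = 85.

85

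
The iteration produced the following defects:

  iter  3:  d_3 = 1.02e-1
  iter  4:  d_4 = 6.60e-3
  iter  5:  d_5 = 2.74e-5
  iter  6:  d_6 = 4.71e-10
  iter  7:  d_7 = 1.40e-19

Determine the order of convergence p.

Consecutive ratios: d_7/d_6 = 1.40e-19/4.71e-10 = 2.9724e-10, d_6/d_5 = 4.71e-10/2.74e-5 = 1.71898e-05.
p ≈ ln(2.9724e-10)/ln(1.71898e-05) = -21.9365/-10.9712 ≈ 2.00.
So the convergence is quadratic (order 2).

2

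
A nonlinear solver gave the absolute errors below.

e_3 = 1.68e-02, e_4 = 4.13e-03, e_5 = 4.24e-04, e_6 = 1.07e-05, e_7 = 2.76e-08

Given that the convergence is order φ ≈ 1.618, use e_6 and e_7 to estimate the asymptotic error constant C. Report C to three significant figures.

C ≈ e_7 / e_6^1.618
  = 2.76e-08 / (1.07e-05)^1.618
  = 2.76e-08 / 9.06866e-09 ≈ 3.0434

3.04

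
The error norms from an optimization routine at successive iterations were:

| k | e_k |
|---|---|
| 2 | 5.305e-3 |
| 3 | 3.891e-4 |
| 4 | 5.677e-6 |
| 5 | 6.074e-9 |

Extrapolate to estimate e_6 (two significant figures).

First estimate the order: p ≈ ln(e_5/e_4) / ln(e_4/e_3) = ln(6.074e-9/5.677e-6)/ln(5.677e-6/3.891e-4) = ln(0.00106993)/ln(0.0145901) ≈ 1.6180.
Then e_6 ≈ e_5·(e_5/e_4)^p = 6.074e-9·(0.00106993)^1.6180 = 6.074e-9·1.56134e-05 ≈ 9.484e-14.

9.5e-14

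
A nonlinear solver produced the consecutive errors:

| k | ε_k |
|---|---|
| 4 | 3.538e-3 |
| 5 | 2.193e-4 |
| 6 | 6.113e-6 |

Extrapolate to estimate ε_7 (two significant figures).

First estimate the order: p ≈ ln(ε_6/ε_5) / ln(ε_5/ε_4) = ln(6.113e-6/2.193e-4)/ln(2.193e-4/3.538e-3) = ln(0.0278751)/ln(0.0619842) ≈ 1.2874.
Then ε_7 ≈ ε_6·(ε_6/ε_5)^p = 6.113e-6·(0.0278751)^1.2874 = 6.113e-6·0.00996258 ≈ 6.09e-08.

6.1e-8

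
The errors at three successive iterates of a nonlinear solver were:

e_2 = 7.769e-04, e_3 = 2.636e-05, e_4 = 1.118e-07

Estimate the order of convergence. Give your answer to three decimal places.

1.615

p ≈ ln(e_4/e_3) / ln(e_3/e_2)
  = ln(1.118e-07/2.636e-05) / ln(2.636e-05/7.769e-04)
  = ln(0.00424127) / ln(0.0339297)
  = -5.462893 / -3.383465 ≈ 1.614585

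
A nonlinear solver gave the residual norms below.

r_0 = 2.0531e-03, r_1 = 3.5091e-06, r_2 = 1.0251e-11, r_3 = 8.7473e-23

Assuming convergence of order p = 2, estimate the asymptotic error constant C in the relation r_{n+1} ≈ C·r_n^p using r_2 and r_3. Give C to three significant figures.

C ≈ r_3 / r_2^2
  = 8.7473e-23 / (1.0251e-11)^2
  = 8.7473e-23 / 1.05083e-22 ≈ 0.83242

0.832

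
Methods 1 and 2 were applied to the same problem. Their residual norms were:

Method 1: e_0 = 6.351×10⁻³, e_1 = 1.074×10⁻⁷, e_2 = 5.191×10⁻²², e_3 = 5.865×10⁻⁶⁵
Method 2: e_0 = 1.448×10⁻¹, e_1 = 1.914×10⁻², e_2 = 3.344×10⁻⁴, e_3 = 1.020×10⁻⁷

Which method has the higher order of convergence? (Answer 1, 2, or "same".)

Method 1: p ≈ ln(5.865×10⁻⁶⁵/5.191×10⁻²²)/ln(5.191×10⁻²²/1.074×10⁻⁷) ≈ 3.00.
Method 2: p ≈ ln(1.020×10⁻⁷/3.344×10⁻⁴)/ln(3.344×10⁻⁴/1.914×10⁻²) ≈ 2.00.
Method 1 has the higher order (≈3.0 vs ≈2.0).

1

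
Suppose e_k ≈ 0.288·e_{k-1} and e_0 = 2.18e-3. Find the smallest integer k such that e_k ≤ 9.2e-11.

After k steps, e_k ≈ 2.18e-3·0.288^k.
Need 0.288^k ≤ 9.2e-11/2.18e-3 = 4.22018e-08.
k ≥ ln(4.22018e-08)/ln(0.288) = -16.9808/-1.24479 = 13.641.
Smallest integer k = 14.

14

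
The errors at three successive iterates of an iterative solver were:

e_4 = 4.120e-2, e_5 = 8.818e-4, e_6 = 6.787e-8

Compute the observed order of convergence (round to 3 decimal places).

2.464

p ≈ ln(e_6/e_5) / ln(e_5/e_4)
  = ln(6.787e-8/8.818e-4) / ln(8.818e-4/4.120e-2)
  = ln(7.69676e-05) / ln(0.0214029)
  = -9.472126 / -3.844229 ≈ 2.463986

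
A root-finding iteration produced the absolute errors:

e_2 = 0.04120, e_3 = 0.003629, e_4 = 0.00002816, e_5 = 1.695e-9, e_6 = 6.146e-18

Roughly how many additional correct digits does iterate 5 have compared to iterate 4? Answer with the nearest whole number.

Digits gained ≈ log₁₀(e_4/e_5) = log₁₀(0.00002816/1.695e-9) = log₁₀(16613.6) ≈ 4.220.

4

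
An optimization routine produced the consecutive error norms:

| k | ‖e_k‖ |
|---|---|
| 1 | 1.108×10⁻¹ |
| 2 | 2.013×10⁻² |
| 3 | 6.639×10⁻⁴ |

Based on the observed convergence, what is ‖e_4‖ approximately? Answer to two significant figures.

First estimate the order: p ≈ ln(‖e_3‖/‖e_2‖) / ln(‖e_2‖/‖e_1‖) = ln(6.639×10⁻⁴/2.013×10⁻²)/ln(2.013×10⁻²/1.108×10⁻¹) = ln(0.0329806)/ln(0.181679) ≈ 2.0005.
Then ‖e_4‖ ≈ ‖e_3‖·(‖e_3‖/‖e_2‖)^p = 6.639×10⁻⁴·(0.0329806)^2.0005 = 6.639×10⁻⁴·0.00108587 ≈ 7.209e-07.

7.2e-7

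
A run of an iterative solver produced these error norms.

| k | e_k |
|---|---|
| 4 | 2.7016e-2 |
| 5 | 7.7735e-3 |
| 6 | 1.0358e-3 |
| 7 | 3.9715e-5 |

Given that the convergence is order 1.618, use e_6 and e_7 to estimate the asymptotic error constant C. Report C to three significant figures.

C ≈ e_7 / e_6^1.618
  = 3.9715e-5 / (1.0358e-3)^1.618
  = 3.9715e-5 / 1.48155e-05 ≈ 2.6806

2.68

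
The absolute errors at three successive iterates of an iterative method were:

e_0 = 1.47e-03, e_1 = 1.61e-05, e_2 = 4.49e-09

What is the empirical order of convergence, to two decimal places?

1.81

p ≈ ln(e_2/e_1) / ln(e_1/e_0)
  = ln(4.49e-09/1.61e-05) / ln(1.61e-05/1.47e-03)
  = ln(0.000278882) / ln(0.0109524)
  = -8.18472 / -4.51420 ≈ 1.81311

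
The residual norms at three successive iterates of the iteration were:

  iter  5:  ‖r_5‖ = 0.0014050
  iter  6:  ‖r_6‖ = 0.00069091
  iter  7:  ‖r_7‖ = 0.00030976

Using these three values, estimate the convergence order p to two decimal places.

1.13

p ≈ ln(‖r_7‖/‖r_6‖) / ln(‖r_6‖/‖r_5‖)
  = ln(0.00030976/0.00069091) / ln(0.00069091/0.0014050)
  = ln(0.448336) / ln(0.491751)
  = -0.80221 / -0.70978 ≈ 1.13022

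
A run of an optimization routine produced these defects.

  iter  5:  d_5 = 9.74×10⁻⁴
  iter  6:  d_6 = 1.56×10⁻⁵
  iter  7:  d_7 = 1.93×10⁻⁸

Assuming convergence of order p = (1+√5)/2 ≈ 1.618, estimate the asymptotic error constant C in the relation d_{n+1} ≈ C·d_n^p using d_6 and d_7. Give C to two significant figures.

1.2

C ≈ d_7 / d_6^1.618
  = 1.93×10⁻⁸ / (1.56×10⁻⁵)^1.618
  = 1.93×10⁻⁸ / 1.66907e-08 ≈ 1.1563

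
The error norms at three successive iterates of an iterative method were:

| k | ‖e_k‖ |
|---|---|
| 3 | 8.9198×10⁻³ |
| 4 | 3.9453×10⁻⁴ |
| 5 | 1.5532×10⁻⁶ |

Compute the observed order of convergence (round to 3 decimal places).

p ≈ ln(‖e_5‖/‖e_4‖) / ln(‖e_4‖/‖e_3‖)
  = ln(1.5532×10⁻⁶/3.9453×10⁻⁴) / ln(3.9453×10⁻⁴/8.9198×10⁻³)
  = ln(0.00393684) / ln(0.0442308)
  = -5.537377 / -3.118334 ≈ 1.775749

1.776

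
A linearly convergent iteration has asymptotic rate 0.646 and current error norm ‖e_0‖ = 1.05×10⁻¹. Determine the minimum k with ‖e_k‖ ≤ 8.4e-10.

After k steps, ‖e_k‖ ≈ 1.05×10⁻¹·0.646^k.
Need 0.646^k ≤ 8.4e-10/1.05×10⁻¹ = 8e-09.
k ≥ ln(8e-09)/ln(0.646) = -18.6438/-0.43696 = 42.667.
Smallest integer k = 43.

43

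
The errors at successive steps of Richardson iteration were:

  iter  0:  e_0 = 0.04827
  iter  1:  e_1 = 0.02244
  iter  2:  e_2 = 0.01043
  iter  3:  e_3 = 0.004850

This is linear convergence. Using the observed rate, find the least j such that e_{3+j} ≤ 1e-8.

Rate ρ ≈ e_3/e_2 = 0.004850/0.01043 = 0.4650.
After j more steps, e_{3+j} ≈ 0.004850·ρ^j; need ρ^j ≤ 1e-8/0.004850 = 2.06186e-06.
j ≥ ln(2.06186e-06)/ln(0.4650) = -13.0919/-0.76572 = 17.098.
So 18 more iterations are needed.

18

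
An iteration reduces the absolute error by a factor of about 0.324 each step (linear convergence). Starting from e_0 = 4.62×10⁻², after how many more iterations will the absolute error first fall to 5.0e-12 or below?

21

After k steps, e_k ≈ 4.62×10⁻²·0.324^k.
Need 0.324^k ≤ 5.0e-12/4.62×10⁻² = 1.08225e-10.
k ≥ ln(1.08225e-10)/ln(0.324) = -22.9468/-1.12701 = 20.361.
Smallest integer k = 21.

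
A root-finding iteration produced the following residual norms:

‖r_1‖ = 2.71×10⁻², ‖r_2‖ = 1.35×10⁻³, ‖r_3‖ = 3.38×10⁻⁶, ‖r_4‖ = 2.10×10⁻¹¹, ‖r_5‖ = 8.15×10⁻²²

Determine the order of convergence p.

Consecutive ratios: ‖r_5‖/‖r_4‖ = 8.15×10⁻²²/2.10×10⁻¹¹ = 3.88095e-11, ‖r_4‖/‖r_3‖ = 2.10×10⁻¹¹/3.38×10⁻⁶ = 6.21302e-06.
p ≈ ln(3.88095e-11)/ln(6.21302e-06) = -23.9724/-11.9889 ≈ 2.00.
So the convergence is quadratic (order 2).

2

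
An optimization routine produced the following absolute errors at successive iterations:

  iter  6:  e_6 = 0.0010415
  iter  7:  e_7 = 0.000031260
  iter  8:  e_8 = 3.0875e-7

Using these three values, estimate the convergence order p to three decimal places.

p ≈ ln(e_8/e_7) / ln(e_7/e_6)
  = ln(3.0875e-7/0.000031260) / ln(0.000031260/0.0010415)
  = ln(0.00987684) / ln(0.0300144)
  = -4.617563 / -3.506078 ≈ 1.317017

1.317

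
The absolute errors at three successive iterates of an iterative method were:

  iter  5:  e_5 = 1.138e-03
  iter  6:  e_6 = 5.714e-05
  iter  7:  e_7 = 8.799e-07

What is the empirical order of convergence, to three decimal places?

p ≈ ln(e_7/e_6) / ln(e_6/e_5)
  = ln(8.799e-07/5.714e-05) / ln(5.714e-05/1.138e-03)
  = ln(0.015399) / ln(0.0502109)
  = -4.173453 / -2.991523 ≈ 1.395093

1.395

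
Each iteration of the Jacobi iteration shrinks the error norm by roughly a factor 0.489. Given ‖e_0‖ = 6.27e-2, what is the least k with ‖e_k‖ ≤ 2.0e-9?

After k steps, ‖e_k‖ ≈ 6.27e-2·0.489^k.
Need 0.489^k ≤ 2.0e-9/6.27e-2 = 3.18979e-08.
k ≥ ln(3.18979e-08)/ln(0.489) = -17.2607/-0.71539 = 24.128.
Smallest integer k = 25.

25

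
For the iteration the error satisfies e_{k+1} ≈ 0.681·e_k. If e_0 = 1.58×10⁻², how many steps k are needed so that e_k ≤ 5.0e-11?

51

After k steps, e_k ≈ 1.58×10⁻²·0.681^k.
Need 0.681^k ≤ 5.0e-11/1.58×10⁻² = 3.16456e-09.
k ≥ ln(3.16456e-09)/ln(0.681) = -19.5713/-0.38419 = 50.942.
Smallest integer k = 51.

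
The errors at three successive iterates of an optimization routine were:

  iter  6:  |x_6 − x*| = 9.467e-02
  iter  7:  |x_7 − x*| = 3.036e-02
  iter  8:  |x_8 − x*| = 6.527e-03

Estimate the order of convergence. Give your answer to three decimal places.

p ≈ ln(|x_8 − x*|/|x_7 − x*|) / ln(|x_7 − x*|/|x_6 − x*|)
  = ln(6.527e-03/3.036e-02) / ln(3.036e-02/9.467e-02)
  = ln(0.214987) / ln(0.320693)
  = -1.537178 / -1.137271 ≈ 1.351637

1.352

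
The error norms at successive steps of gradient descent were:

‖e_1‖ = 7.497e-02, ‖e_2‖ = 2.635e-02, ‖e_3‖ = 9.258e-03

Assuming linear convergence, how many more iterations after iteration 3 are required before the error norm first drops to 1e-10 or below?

18

Rate ρ ≈ ‖e_3‖/‖e_2‖ = 9.258e-03/2.635e-02 = 0.3513.
After j more steps, ‖e_{3+j}‖ ≈ 9.258e-03·ρ^j; need ρ^j ≤ 1e-10/9.258e-03 = 1.08015e-08.
j ≥ ln(1.08015e-08)/ln(0.3513) = -18.3436/-1.04611 = 17.535.
So 18 more iterations are needed.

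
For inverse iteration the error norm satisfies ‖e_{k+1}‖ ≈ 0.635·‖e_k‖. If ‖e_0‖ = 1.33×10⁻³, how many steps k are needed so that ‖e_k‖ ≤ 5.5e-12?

43

After k steps, ‖e_k‖ ≈ 1.33×10⁻³·0.635^k.
Need 0.635^k ≤ 5.5e-12/1.33×10⁻³ = 4.13534e-09.
k ≥ ln(4.13534e-09)/ln(0.635) = -19.3037/-0.45413 = 42.507.
Smallest integer k = 43.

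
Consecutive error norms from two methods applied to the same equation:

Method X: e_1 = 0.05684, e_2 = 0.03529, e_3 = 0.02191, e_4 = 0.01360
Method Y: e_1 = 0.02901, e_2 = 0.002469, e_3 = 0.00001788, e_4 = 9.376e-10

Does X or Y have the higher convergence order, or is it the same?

Method X: p ≈ ln(0.01360/0.02191)/ln(0.02191/0.03529) ≈ 1.00.
Method Y: p ≈ ln(9.376e-10/0.00001788)/ln(0.00001788/0.002469) ≈ 2.00.
Method Y has the higher order (≈2.0 vs ≈1.0).

Y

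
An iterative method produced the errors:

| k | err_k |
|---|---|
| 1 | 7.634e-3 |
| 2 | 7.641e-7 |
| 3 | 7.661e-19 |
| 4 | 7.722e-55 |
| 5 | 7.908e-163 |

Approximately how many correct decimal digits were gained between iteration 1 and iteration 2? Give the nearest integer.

Digits gained ≈ log₁₀(err_1/err_2) = log₁₀(7.634e-3/7.641e-7) = log₁₀(9990.84) ≈ 4.000.

4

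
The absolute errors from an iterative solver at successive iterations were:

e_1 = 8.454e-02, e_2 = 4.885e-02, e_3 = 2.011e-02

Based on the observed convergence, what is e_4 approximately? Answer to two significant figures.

4.8e-3

First estimate the order: p ≈ ln(e_3/e_2) / ln(e_2/e_1) = ln(2.011e-02/4.885e-02)/ln(4.885e-02/8.454e-02) = ln(0.411668)/ln(0.577833) ≈ 1.6182.
Then e_4 ≈ e_3·(e_3/e_2)^p = 2.011e-02·(0.411668)^1.6182 = 2.011e-02·0.237826 ≈ 0.004783.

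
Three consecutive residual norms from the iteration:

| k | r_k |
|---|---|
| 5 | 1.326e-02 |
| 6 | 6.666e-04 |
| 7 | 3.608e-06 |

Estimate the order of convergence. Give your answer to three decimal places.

p ≈ ln(r_7/r_6) / ln(r_6/r_5)
  = ln(3.608e-06/6.666e-04) / ln(6.666e-04/1.326e-02)
  = ln(0.00541254) / ln(0.0502715)
  = -5.219037 / -2.990317 ≈ 1.745312

1.745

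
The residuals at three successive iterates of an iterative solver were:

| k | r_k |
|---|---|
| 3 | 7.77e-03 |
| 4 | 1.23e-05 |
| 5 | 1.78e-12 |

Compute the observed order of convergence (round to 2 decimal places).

2.44

p ≈ ln(r_5/r_4) / ln(r_4/r_3)
  = ln(1.78e-12/1.23e-05) / ln(1.23e-05/7.77e-03)
  = ln(1.44715e-07) / ln(0.00158301)
  = -15.74850 / -6.44843 ≈ 2.44222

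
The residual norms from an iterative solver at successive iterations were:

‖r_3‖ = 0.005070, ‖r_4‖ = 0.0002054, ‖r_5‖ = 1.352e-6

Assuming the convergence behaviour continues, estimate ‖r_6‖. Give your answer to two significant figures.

First estimate the order: p ≈ ln(‖r_5‖/‖r_4‖) / ln(‖r_4‖/‖r_3‖) = ln(1.352e-6/0.0002054)/ln(0.0002054/0.005070) = ln(0.00658228)/ln(0.0405128) ≈ 1.5668.
Then ‖r_6‖ ≈ ‖r_5‖·(‖r_5‖/‖r_4‖)^p = 1.352e-6·(0.00658228)^1.5668 = 1.352e-6·0.000381797 ≈ 5.162e-10.

5.2e-10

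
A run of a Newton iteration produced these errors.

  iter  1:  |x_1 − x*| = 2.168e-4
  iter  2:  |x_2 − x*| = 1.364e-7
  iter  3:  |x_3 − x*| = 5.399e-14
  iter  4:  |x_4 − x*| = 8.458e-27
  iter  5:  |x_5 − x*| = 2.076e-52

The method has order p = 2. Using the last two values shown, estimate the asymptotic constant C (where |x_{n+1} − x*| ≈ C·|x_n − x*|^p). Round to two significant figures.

2.9

C ≈ |x_5 − x*| / |x_4 − x*|^2
  = 2.076e-52 / (8.458e-27)^2
  = 2.076e-52 / 7.15378e-53 ≈ 2.902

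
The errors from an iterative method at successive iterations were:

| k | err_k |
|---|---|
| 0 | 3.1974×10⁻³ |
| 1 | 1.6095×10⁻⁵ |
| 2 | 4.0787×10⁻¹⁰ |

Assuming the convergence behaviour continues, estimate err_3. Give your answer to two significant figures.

First estimate the order: p ≈ ln(err_2/err_1) / ln(err_1/err_0) = ln(4.0787×10⁻¹⁰/1.6095×10⁻⁵)/ln(1.6095×10⁻⁵/3.1974×10⁻³) = ln(2.53414e-05)/ln(0.00503378) ≈ 2.0000.
Then err_3 ≈ err_2·(err_2/err_1)^p = 4.0787×10⁻¹⁰·(2.53414e-05)^2.0000 = 4.0787×10⁻¹⁰·6.42187e-10 ≈ 2.619e-19.

2.6e-19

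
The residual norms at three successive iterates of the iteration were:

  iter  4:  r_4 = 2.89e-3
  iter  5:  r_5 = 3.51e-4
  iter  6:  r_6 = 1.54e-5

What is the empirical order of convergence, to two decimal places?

1.48

p ≈ ln(r_6/r_5) / ln(r_5/r_4)
  = ln(1.54e-5/3.51e-4) / ln(3.51e-4/2.89e-3)
  = ln(0.0438746) / ln(0.121453)
  = -3.12642 / -2.10823 ≈ 1.48296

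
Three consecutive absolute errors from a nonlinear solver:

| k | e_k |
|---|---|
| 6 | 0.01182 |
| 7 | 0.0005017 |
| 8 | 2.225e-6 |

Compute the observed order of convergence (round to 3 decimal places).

1.715

p ≈ ln(e_8/e_7) / ln(e_7/e_6)
  = ln(2.225e-6/0.0005017) / ln(0.0005017/0.01182)
  = ln(0.00443492) / ln(0.042445)
  = -5.418246 / -3.159546 ≈ 1.714881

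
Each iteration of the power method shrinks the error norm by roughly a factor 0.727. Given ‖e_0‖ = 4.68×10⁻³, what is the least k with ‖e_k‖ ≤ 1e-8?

41

After k steps, ‖e_k‖ ≈ 4.68×10⁻³·0.727^k.
Need 0.727^k ≤ 1e-8/4.68×10⁻³ = 2.13675e-06.
k ≥ ln(2.13675e-06)/ln(0.727) = -13.0562/-0.31883 = 40.950.
Smallest integer k = 41.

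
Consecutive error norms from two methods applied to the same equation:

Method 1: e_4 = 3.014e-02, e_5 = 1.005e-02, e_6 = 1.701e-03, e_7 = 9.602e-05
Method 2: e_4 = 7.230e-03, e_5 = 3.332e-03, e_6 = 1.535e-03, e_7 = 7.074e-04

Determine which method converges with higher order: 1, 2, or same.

Method 1: p ≈ ln(9.602e-05/1.701e-03)/ln(1.701e-03/1.005e-02) ≈ 1.62.
Method 2: p ≈ ln(7.074e-04/1.535e-03)/ln(1.535e-03/3.332e-03) ≈ 1.00.
Method 1 has the higher order (≈1.6 vs ≈1.0).

1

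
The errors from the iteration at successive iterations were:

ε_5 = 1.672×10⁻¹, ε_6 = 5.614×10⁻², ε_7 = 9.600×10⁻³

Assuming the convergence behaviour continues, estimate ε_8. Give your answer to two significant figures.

5.5e-4

First estimate the order: p ≈ ln(ε_7/ε_6) / ln(ε_6/ε_5) = ln(9.600×10⁻³/5.614×10⁻²)/ln(5.614×10⁻²/1.672×10⁻¹) = ln(0.171001)/ln(0.335766) ≈ 1.6183.
Then ε_8 ≈ ε_7·(ε_7/ε_6)^p = 9.600×10⁻³·(0.171001)^1.6183 = 9.600×10⁻³·0.0573802 ≈ 0.0005508.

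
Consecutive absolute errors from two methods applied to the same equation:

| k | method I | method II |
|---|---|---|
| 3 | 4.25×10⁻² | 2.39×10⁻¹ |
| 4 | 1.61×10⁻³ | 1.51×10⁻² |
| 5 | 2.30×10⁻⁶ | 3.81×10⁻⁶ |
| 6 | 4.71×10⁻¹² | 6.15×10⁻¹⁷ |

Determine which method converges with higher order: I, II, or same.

II

Method I: p ≈ ln(4.71×10⁻¹²/2.30×10⁻⁶)/ln(2.30×10⁻⁶/1.61×10⁻³) ≈ 2.00.
Method II: p ≈ ln(6.15×10⁻¹⁷/3.81×10⁻⁶)/ln(3.81×10⁻⁶/1.51×10⁻²) ≈ 3.00.
Method II has the higher order (≈3.0 vs ≈2.0).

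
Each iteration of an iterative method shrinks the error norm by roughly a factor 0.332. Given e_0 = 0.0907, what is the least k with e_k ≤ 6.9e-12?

22

After k steps, e_k ≈ 0.0907·0.332^k.
Need 0.332^k ≤ 6.9e-12/0.0907 = 7.6075e-11.
k ≥ ln(7.6075e-11)/ln(0.332) = -23.2993/-1.10262 = 21.131.
Smallest integer k = 22.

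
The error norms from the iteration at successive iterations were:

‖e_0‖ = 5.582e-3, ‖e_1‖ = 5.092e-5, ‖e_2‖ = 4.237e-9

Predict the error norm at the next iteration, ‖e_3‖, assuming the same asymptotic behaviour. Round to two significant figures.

2.9e-17

First estimate the order: p ≈ ln(‖e_2‖/‖e_1‖) / ln(‖e_1‖/‖e_0‖) = ln(4.237e-9/5.092e-5)/ln(5.092e-5/5.582e-3) = ln(8.3209e-05)/ln(0.00912218) ≈ 2.0000.
Then ‖e_3‖ ≈ ‖e_2‖·(‖e_2‖/‖e_1‖)^p = 4.237e-9·(8.3209e-05)^2.0000 = 4.237e-9·6.92374e-09 ≈ 2.934e-17.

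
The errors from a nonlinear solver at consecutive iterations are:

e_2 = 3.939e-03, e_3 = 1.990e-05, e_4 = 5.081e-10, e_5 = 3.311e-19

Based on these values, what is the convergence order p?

2

Consecutive ratios: e_5/e_4 = 3.311e-19/5.081e-10 = 6.51643e-10, e_4/e_3 = 5.081e-10/1.990e-05 = 2.55327e-05.
p ≈ ln(6.51643e-10)/ln(2.55327e-05) = -21.1515/-10.5756 ≈ 2.00.
So the convergence is quadratic (order 2).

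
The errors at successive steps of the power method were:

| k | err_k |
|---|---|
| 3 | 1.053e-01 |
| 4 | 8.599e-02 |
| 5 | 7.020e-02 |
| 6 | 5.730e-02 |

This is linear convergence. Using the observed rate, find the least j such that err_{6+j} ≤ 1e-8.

Rate ρ ≈ err_6/err_5 = 5.730e-02/7.020e-02 = 0.8162.
After j more steps, err_{6+j} ≈ 5.730e-02·ρ^j; need ρ^j ≤ 1e-8/5.730e-02 = 1.7452e-07.
j ≥ ln(1.7452e-07)/ln(0.8162) = -15.5612/-0.20310 = 76.618.
So 77 more iterations are needed.

77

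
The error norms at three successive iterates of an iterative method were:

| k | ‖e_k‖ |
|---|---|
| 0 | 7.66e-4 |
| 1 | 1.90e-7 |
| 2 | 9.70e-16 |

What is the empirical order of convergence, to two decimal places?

2.30

p ≈ ln(‖e_2‖/‖e_1‖) / ln(‖e_1‖/‖e_0‖)
  = ln(9.70e-16/1.90e-7) / ln(1.90e-7/7.66e-4)
  = ln(5.10526e-09) / ln(0.000248042)
  = -19.09299 / -8.30191 ≈ 2.29983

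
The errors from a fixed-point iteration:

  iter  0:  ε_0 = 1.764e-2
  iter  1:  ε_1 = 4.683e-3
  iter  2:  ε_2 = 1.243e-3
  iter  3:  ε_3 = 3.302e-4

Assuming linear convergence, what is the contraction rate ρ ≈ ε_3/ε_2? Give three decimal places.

0.266

ρ ≈ ε_3/ε_2 = 3.302e-4/1.243e-3 = 0.26565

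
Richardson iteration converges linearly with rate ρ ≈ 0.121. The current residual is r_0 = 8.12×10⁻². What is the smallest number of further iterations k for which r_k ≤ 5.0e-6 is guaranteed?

After k steps, r_k ≈ 8.12×10⁻²·0.121^k.
Need 0.121^k ≤ 5.0e-6/8.12×10⁻² = 6.15764e-05.
k ≥ ln(6.15764e-05)/ln(0.121) = -9.6952/-2.11196 = 4.591.
Smallest integer k = 5.

5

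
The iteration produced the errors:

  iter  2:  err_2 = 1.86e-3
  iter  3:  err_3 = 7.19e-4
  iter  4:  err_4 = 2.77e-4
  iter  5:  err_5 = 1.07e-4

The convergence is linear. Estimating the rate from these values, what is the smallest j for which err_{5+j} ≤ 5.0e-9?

11

Rate ρ ≈ err_5/err_4 = 1.07e-4/2.77e-4 = 0.3863.
After j more steps, err_{5+j} ≈ 1.07e-4·ρ^j; need ρ^j ≤ 5.0e-9/1.07e-4 = 4.6729e-05.
j ≥ ln(4.6729e-05)/ln(0.3863) = -9.9711/-0.95114 = 10.483.
So 11 more iterations are needed.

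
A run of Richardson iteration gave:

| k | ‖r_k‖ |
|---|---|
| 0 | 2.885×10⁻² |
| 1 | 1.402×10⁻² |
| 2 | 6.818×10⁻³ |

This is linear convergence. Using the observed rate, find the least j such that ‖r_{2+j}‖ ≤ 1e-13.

35

Rate ρ ≈ ‖r_2‖/‖r_1‖ = 6.818×10⁻³/1.402×10⁻² = 0.4863.
After j more steps, ‖r_{2+j}‖ ≈ 6.818×10⁻³·ρ^j; need ρ^j ≤ 1e-13/6.818×10⁻³ = 1.46671e-11.
j ≥ ln(1.46671e-11)/ln(0.4863) = -24.9454/-0.72093 = 34.602.
So 35 more iterations are needed.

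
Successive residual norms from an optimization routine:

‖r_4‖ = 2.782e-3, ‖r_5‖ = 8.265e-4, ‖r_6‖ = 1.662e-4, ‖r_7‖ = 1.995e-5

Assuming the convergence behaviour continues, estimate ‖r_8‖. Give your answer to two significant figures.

First estimate the order: p ≈ ln(‖r_7‖/‖r_6‖) / ln(‖r_6‖/‖r_5‖) = ln(1.995e-5/1.662e-4)/ln(1.662e-4/8.265e-4) = ln(0.120036)/ln(0.201089) ≈ 1.3217.
Then ‖r_8‖ ≈ ‖r_7‖·(‖r_7‖/‖r_6‖)^p = 1.995e-5·(0.120036)^1.3217 = 1.995e-5·0.0606912 ≈ 1.211e-06.

1.2e-6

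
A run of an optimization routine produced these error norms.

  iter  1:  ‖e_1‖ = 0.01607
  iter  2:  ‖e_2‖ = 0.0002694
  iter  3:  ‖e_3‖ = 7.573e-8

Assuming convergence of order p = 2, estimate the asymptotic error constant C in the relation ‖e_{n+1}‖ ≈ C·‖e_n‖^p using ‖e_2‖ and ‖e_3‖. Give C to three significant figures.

1.04

C ≈ ‖e_3‖ / ‖e_2‖^2
  = 7.573e-8 / (0.0002694)^2
  = 7.573e-8 / 7.25764e-08 ≈ 1.0435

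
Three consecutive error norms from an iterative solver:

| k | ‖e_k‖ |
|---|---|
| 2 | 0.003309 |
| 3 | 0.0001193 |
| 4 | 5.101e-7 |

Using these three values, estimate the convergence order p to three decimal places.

p ≈ ln(‖e_4‖/‖e_3‖) / ln(‖e_3‖/‖e_2‖)
  = ln(5.101e-7/0.0001193) / ln(0.0001193/0.003309)
  = ln(0.00427578) / ln(0.0360532)
  = -5.454789 / -3.322760 ≈ 1.641644

1.642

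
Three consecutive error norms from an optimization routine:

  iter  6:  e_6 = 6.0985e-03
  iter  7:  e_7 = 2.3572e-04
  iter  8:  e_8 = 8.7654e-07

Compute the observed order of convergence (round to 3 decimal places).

1.720

p ≈ ln(e_8/e_7) / ln(e_7/e_6)
  = ln(8.7654e-07/2.3572e-04) / ln(2.3572e-04/6.0985e-03)
  = ln(0.00371856) / ln(0.0386521)
  = -5.594419 / -3.253154 ≈ 1.719691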